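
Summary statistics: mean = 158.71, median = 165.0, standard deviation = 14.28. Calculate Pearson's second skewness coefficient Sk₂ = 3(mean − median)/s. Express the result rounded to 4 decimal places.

-1.3214

Sk₂ = 3(158.71 − 165.0) / 14.28 = 3 × -6.2900 / 14.28
    = -18.8700 / 14.28 ≈ -1.3214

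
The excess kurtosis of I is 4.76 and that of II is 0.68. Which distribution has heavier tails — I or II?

I

Higher excess kurtosis ⇒ heavier tails relative to the normal distribution.
4.76 vs 0.68: the larger is 4.76, so I has heavier tails.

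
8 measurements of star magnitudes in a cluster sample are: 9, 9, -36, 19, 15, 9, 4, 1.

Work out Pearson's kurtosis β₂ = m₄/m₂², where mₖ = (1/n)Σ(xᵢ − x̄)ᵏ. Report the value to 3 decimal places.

x̄ = 3.7500
Σ(xᵢ − x̄)² = 2029.5000 ⇒ m₂ = 253.68750
Σ(xᵢ − x̄)⁴ = 2569037.1563 ⇒ m₄ = 321129.64453
m₂² = 64357.34766
β₂ = m₄/m₂² = 321129.64453 / 64357.34766 ≈ 4.990

4.990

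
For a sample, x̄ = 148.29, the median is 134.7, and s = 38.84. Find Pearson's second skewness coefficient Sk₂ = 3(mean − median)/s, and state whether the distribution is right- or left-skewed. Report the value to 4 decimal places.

1.0497, right-skewed

Sk₂ = 3(148.29 − 134.7) / 38.84 = 3 × 13.5900 / 38.84
    = 40.7700 / 38.84 ≈ 1.0497
Sk₂ > 0 ⇒ mean > median ⇒ right-skewed (positive skew).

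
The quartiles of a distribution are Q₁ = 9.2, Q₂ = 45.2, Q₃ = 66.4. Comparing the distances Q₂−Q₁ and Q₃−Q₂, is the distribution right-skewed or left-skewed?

left-skewed

Q₂ − Q₁ = 36.0;  Q₃ − Q₂ = 21.2
Q₂ − Q₁ > Q₃ − Q₂ ⇒ the lower half is more spread out ⇒ left-skewed.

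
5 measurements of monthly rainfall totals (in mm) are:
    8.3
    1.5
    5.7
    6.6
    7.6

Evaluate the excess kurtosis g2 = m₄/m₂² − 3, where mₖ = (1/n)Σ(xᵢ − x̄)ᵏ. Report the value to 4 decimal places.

-0.3747

x̄ = 5.9400
Σ(xᵢ − x̄)² = 28.5320 ⇒ m₂ = 5.70640
Σ(xᵢ − x̄)⁴ = 427.4329 ⇒ m₄ = 85.48657
m₂² = 32.56300
g2 = m₄/m₂² − 3 = 2.62527 − 3 ≈ -0.3747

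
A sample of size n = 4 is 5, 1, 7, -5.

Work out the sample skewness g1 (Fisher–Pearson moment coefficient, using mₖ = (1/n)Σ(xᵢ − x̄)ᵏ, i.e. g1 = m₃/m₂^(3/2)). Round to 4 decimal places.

x̄ = (5 + 1 + 7 - 5) / 4 = 2.0000
deviations (xᵢ − x̄): 3.0000, -1.0000, 5.0000, -7.0000
Σ(xᵢ − x̄)² = 84.0000 ⇒ m₂ = 84.0000/4 = 21.00000
Σ(xᵢ − x̄)³ = -192.0000 ⇒ m₃ = -192.0000/4 = -48.00000
m₂^(3/2) = 21.00000^(1.5) = 96.23409
g1 = m₃ / m₂^(3/2) = -48.00000 / 96.23409 ≈ -0.4988

-0.4988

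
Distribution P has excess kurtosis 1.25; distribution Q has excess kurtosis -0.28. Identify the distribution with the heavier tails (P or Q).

P

Higher excess kurtosis ⇒ heavier tails relative to the normal distribution.
1.25 vs -0.28: the larger is 1.25, so P has heavier tails. (P is leptokurtic — heavier-than-normal tails; the other is platykurtic.)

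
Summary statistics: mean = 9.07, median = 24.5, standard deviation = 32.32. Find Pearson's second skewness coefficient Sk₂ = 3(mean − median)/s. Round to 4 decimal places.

Sk₂ = 3(9.07 − 24.5) / 32.32 = 3 × -15.4300 / 32.32
    = -46.2900 / 32.32 ≈ -1.4322

-1.4322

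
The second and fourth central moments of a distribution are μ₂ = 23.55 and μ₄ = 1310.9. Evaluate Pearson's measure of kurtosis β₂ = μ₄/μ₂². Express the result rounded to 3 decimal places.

2.364

μ₂² = 23.55² = 554.60250
μ₄/μ₂² = 1310.9 / 554.60250 = 2.36367
β₂ ≈ 2.364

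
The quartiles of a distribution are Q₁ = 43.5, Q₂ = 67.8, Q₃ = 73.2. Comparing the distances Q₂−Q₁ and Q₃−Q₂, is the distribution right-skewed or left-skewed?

left-skewed

Q₂ − Q₁ = 24.3;  Q₃ − Q₂ = 5.4
Q₂ − Q₁ > Q₃ − Q₂ ⇒ the lower half is more spread out ⇒ left-skewed.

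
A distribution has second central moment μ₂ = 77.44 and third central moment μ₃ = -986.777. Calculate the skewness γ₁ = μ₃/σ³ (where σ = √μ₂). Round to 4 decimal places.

-1.4480

σ = √μ₂ = √77.44 = 8.80000
σ³ = μ₂^(3/2) = 681.47200
γ₁ = μ₃/σ³ = -986.777 / 681.47200 ≈ -1.4480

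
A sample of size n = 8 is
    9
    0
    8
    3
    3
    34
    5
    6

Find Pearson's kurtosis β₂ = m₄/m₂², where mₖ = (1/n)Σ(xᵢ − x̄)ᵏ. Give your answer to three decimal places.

x̄ = 8.5000
Σ(xᵢ − x̄)² = 802.0000 ⇒ m₂ = 100.25000
Σ(xᵢ − x̄)⁴ = 430064.5000 ⇒ m₄ = 53758.06250
m₂² = 10050.06250
β₂ = m₄/m₂² = 53758.06250 / 10050.06250 ≈ 5.349

5.349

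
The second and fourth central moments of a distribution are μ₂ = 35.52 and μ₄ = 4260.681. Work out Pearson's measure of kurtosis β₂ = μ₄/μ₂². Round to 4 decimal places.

3.3770

μ₂² = 35.52² = 1261.67040
μ₄/μ₂² = 4260.681 / 1261.67040 = 3.37702
β₂ ≈ 3.3770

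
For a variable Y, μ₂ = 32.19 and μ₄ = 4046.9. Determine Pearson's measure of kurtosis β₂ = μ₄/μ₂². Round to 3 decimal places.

μ₂² = 32.19² = 1036.19610
μ₄/μ₂² = 4046.9 / 1036.19610 = 3.90553
β₂ ≈ 3.906

3.906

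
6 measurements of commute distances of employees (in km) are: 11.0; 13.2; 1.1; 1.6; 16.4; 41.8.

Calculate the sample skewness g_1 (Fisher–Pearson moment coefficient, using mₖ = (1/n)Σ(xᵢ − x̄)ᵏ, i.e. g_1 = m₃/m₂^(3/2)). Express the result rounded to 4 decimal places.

1.1160

x̄ = (11.0 + 13.2 + 1.1 + 1.6 + 16.4 + 41.8) / 6 = 14.1833
deviations (xᵢ − x̄): -3.1833, -0.9833, -13.0833, -12.5833, 2.2167, 27.6167
Σ(xᵢ − x̄)² = 1108.2083 ⇒ m₂ = 1108.2083/6 = 184.70139
Σ(xᵢ − x̄)³ = 16808.3994 ⇒ m₃ = 16808.3994/6 = 2801.39991
m₂^(3/2) = 184.70139^(1.5) = 2510.18218
g_1 = m₃ / m₂^(3/2) = 2801.39991 / 2510.18218 ≈ 1.1160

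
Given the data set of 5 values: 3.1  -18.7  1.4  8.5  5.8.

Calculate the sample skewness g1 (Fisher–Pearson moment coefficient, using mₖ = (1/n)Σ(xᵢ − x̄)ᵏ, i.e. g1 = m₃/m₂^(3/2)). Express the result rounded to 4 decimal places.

-1.2680

x̄ = (3.1 - 18.7 + 1.4 + 8.5 + 5.8) / 5 = 0.0200
deviations (xᵢ − x̄): 3.0800, -18.7200, 1.3800, 8.4800, 5.7800
Σ(xᵢ − x̄)² = 467.1480 ⇒ m₂ = 467.1480/5 = 93.42960
Σ(xᵢ − x̄)³ = -5725.4599 ⇒ m₃ = -5725.4599/5 = -1145.09198
m₂^(3/2) = 93.42960^(1.5) = 903.08106
g1 = m₃ / m₂^(3/2) = -1145.09198 / 903.08106 ≈ -1.2680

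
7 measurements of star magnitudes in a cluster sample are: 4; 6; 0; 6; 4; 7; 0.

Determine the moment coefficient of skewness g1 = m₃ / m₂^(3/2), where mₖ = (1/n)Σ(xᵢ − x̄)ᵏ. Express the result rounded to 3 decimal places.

-0.496

x̄ = (4 + 6 + 0 + 6 + 4 + 7 + 0) / 7 = 3.8571
deviations (xᵢ − x̄): 0.1429, 2.1429, -3.8571, 2.1429, 0.1429, 3.1429, -3.8571
Σ(xᵢ − x̄)² = 48.8571 ⇒ m₂ = 48.8571/7 = 6.97959
Σ(xᵢ − x̄)³ = -64.0408 ⇒ m₃ = -64.0408/7 = -9.14869
m₂^(3/2) = 6.97959^(1.5) = 18.43933
g1 = m₃ / m₂^(3/2) = -9.14869 / 18.43933 ≈ -0.496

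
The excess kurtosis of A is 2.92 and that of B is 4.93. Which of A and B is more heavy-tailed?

Higher excess kurtosis ⇒ heavier tails relative to the normal distribution.
2.92 vs 4.93: the larger is 4.93, so B has heavier tails.

B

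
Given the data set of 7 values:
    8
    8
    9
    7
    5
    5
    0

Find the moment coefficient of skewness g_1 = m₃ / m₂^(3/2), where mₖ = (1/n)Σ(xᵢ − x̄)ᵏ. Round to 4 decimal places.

x̄ = (8 + 8 + 9 + 7 + 5 + 5 + 0) / 7 = 6.0000
deviations (xᵢ − x̄): 2.0000, 2.0000, 3.0000, 1.0000, -1.0000, -1.0000, -6.0000
Σ(xᵢ − x̄)² = 56.0000 ⇒ m₂ = 56.0000/7 = 8.00000
Σ(xᵢ − x̄)³ = -174.0000 ⇒ m₃ = -174.0000/7 = -24.85714
m₂^(3/2) = 8.00000^(1.5) = 22.62742
g_1 = m₃ / m₂^(3/2) = -24.85714 / 22.62742 ≈ -1.0985

-1.0985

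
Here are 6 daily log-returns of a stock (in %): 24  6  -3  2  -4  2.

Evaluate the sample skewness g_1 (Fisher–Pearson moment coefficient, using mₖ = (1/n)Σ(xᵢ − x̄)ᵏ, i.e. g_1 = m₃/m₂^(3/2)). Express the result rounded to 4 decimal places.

1.2988

x̄ = (24 + 6 - 3 + 2 - 4 + 2) / 6 = 4.5000
deviations (xᵢ − x̄): 19.5000, 1.5000, -7.5000, -2.5000, -8.5000, -2.5000
Σ(xᵢ − x̄)² = 523.5000 ⇒ m₂ = 523.5000/6 = 87.25000
Σ(xᵢ − x̄)³ = 6351.0000 ⇒ m₃ = 6351.0000/6 = 1058.50000
m₂^(3/2) = 87.25000^(1.5) = 814.98226
g_1 = m₃ / m₂^(3/2) = 1058.50000 / 814.98226 ≈ 1.2988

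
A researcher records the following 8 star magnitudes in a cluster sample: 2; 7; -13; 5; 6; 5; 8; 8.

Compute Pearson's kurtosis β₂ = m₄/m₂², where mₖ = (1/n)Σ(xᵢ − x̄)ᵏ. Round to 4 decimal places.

x̄ = 3.5000
Σ(xᵢ − x̄)² = 338.0000 ⇒ m₂ = 42.25000
Σ(xᵢ − x̄)⁴ = 75144.5000 ⇒ m₄ = 9393.06250
m₂² = 1785.06250
β₂ = m₄/m₂² = 9393.06250 / 1785.06250 ≈ 5.2620

5.2620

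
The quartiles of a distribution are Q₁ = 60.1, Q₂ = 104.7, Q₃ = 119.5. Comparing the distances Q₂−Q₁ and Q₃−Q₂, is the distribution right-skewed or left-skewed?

left-skewed

Q₂ − Q₁ = 44.6;  Q₃ − Q₂ = 14.8
Q₂ − Q₁ > Q₃ − Q₂ ⇒ the lower half is more spread out ⇒ left-skewed.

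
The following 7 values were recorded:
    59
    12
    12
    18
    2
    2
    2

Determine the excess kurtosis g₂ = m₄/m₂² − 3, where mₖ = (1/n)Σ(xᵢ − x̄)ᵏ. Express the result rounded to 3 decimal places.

x̄ = 15.2857
Σ(xᵢ − x̄)² = 2469.4286 ⇒ m₂ = 352.77551
Σ(xᵢ − x̄)⁴ = 3745441.9417 ⇒ m₄ = 535063.13453
m₂² = 124450.56060
g₂ = m₄/m₂² − 3 = 4.29940 − 3 ≈ 1.299

1.299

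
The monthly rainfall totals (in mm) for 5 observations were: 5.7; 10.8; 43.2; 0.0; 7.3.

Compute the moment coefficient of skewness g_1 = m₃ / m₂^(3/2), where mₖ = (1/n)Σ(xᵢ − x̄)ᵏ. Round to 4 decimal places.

1.3036

x̄ = (5.7 + 10.8 + 43.2 + 0.0 + 7.3) / 5 = 13.4000
deviations (xᵢ − x̄): -7.7000, -2.6000, 29.8000, -13.4000, -6.1000
Σ(xᵢ − x̄)² = 1170.8600 ⇒ m₂ = 1170.8600/5 = 234.17200
Σ(xᵢ − x̄)³ = 23356.3980 ⇒ m₃ = 23356.3980/5 = 4671.27960
m₂^(3/2) = 234.17200^(1.5) = 3583.45906
g_1 = m₃ / m₂^(3/2) = 4671.27960 / 3583.45906 ≈ 1.3036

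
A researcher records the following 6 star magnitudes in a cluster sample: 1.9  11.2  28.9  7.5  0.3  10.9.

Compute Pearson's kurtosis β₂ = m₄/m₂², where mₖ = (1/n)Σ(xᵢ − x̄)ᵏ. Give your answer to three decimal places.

x̄ = 10.1167
Σ(xᵢ − x̄)² = 525.3283 ⇒ m₂ = 87.55472
Σ(xᵢ − x̄)⁴ = 138370.7544 ⇒ m₄ = 23061.79240
m₂² = 7665.82938
β₂ = m₄/m₂² = 23061.79240 / 7665.82938 ≈ 3.008

3.008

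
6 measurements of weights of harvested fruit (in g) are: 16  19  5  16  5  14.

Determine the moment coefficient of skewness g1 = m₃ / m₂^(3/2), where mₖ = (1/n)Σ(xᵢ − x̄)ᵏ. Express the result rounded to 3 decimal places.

-0.481

x̄ = (16 + 19 + 5 + 16 + 5 + 14) / 6 = 12.5000
deviations (xᵢ − x̄): 3.5000, 6.5000, -7.5000, 3.5000, -7.5000, 1.5000
Σ(xᵢ − x̄)² = 181.5000 ⇒ m₂ = 181.5000/6 = 30.25000
Σ(xᵢ − x̄)³ = -480.0000 ⇒ m₃ = -480.0000/6 = -80.00000
m₂^(3/2) = 30.25000^(1.5) = 166.37500
g1 = m₃ / m₂^(3/2) = -80.00000 / 166.37500 ≈ -0.481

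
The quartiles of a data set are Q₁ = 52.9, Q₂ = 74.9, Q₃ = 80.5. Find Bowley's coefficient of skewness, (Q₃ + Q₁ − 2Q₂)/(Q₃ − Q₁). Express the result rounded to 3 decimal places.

-0.594

numerator: Q₃ + Q₁ − 2Q₂ = 80.5 + 52.9 − 2×74.9 = -16.4000
denominator: Q₃ − Q₁ = 80.5 − 52.9 = 27.6000
Bowley skewness = -16.4000 / 27.6000 ≈ -0.594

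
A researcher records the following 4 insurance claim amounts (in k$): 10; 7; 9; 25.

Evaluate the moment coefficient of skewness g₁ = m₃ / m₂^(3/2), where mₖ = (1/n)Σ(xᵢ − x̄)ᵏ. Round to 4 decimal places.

x̄ = (10 + 7 + 9 + 25) / 4 = 12.7500
deviations (xᵢ − x̄): -2.7500, -5.7500, -3.7500, 12.2500
Σ(xᵢ − x̄)² = 204.7500 ⇒ m₂ = 204.7500/4 = 51.18750
Σ(xᵢ − x̄)³ = 1574.6250 ⇒ m₃ = 1574.6250/4 = 393.65625
m₂^(3/2) = 51.18750^(1.5) = 366.22322
g₁ = m₃ / m₂^(3/2) = 393.65625 / 366.22322 ≈ 1.0749

1.0749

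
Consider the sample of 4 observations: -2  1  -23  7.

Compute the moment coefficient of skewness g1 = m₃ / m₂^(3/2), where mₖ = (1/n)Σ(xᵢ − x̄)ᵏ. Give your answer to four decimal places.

-0.8684

x̄ = (-2 + 1 - 23 + 7) / 4 = -4.2500
deviations (xᵢ − x̄): 2.2500, 5.2500, -18.7500, 11.2500
Σ(xᵢ − x̄)² = 510.7500 ⇒ m₂ = 510.7500/4 = 127.68750
Σ(xᵢ − x̄)³ = -5011.8750 ⇒ m₃ = -5011.8750/4 = -1252.96875
m₂^(3/2) = 127.68750^(1.5) = 1442.85463
g1 = m₃ / m₂^(3/2) = -1252.96875 / 1442.85463 ≈ -0.8684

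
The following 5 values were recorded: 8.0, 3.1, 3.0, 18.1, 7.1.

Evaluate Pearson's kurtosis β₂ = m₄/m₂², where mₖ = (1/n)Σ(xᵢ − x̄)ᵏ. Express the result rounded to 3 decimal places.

x̄ = 7.8600
Σ(xᵢ − x̄)² = 151.7320 ⇒ m₂ = 30.34640
Σ(xᵢ − x̄)⁴ = 12066.7026 ⇒ m₄ = 2413.34053
m₂² = 920.90399
β₂ = m₄/m₂² = 2413.34053 / 920.90399 ≈ 2.621

2.621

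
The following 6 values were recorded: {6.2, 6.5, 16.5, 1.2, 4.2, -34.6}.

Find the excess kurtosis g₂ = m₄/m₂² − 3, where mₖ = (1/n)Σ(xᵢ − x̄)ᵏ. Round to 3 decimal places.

x̄ = 0.0000
Σ(xᵢ − x̄)² = 1569.1800 ⇒ m₂ = 261.53000
Σ(xᵢ − x̄)⁴ = 1510888.0674 ⇒ m₄ = 251814.67790
m₂² = 68397.94090
g₂ = m₄/m₂² − 3 = 3.68161 − 3 ≈ 0.682

0.682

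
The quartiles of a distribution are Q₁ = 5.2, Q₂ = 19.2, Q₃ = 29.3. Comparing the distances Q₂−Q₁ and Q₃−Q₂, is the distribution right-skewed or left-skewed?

left-skewed

Q₂ − Q₁ = 14.0;  Q₃ − Q₂ = 10.1
Q₂ − Q₁ > Q₃ − Q₂ ⇒ the lower half is more spread out ⇒ left-skewed.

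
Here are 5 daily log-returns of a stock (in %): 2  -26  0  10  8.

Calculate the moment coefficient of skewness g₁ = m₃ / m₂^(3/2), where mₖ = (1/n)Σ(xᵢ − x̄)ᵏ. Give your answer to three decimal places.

-1.204

x̄ = (2 - 26 + 0 + 10 + 8) / 5 = -1.2000
deviations (xᵢ − x̄): 3.2000, -24.8000, 1.2000, 11.2000, 9.2000
Σ(xᵢ − x̄)² = 836.8000 ⇒ m₂ = 836.8000/5 = 167.36000
Σ(xᵢ − x̄)³ = -13034.8800 ⇒ m₃ = -13034.8800/5 = -2606.97600
m₂^(3/2) = 167.36000^(1.5) = 2165.09771
g₁ = m₃ / m₂^(3/2) = -2606.97600 / 2165.09771 ≈ -1.204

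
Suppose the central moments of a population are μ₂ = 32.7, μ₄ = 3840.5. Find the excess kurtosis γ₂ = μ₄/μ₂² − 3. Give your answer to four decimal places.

0.5916

μ₂² = 32.7² = 1069.29000
μ₄/μ₂² = 3840.5 / 1069.29000 = 3.59164
γ₂ = 3.59164 − 3 ≈ 0.5916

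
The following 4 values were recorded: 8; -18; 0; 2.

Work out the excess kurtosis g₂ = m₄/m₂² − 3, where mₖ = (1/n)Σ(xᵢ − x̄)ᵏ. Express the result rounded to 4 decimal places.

-0.8551

x̄ = -2.0000
Σ(xᵢ − x̄)² = 376.0000 ⇒ m₂ = 94.00000
Σ(xᵢ − x̄)⁴ = 75808.0000 ⇒ m₄ = 18952.00000
m₂² = 8836.00000
g₂ = m₄/m₂² − 3 = 2.14486 − 3 ≈ -0.8551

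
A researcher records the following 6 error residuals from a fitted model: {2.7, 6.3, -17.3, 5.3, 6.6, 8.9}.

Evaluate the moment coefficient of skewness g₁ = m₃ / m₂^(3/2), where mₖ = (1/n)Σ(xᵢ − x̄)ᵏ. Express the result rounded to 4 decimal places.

-1.6207

x̄ = (2.7 + 6.3 - 17.3 + 5.3 + 6.6 + 8.9) / 6 = 2.0833
deviations (xᵢ − x̄): 0.6167, 4.2167, -19.3833, 3.2167, 4.5167, 6.8167
Σ(xᵢ − x̄)² = 471.0883 ⇒ m₂ = 471.0883/6 = 78.51472
Σ(xᵢ − x̄)³ = -6765.2006 ⇒ m₃ = -6765.2006/6 = -1127.53343
m₂^(3/2) = 78.51472^(1.5) = 695.70744
g₁ = m₃ / m₂^(3/2) = -1127.53343 / 695.70744 ≈ -1.6207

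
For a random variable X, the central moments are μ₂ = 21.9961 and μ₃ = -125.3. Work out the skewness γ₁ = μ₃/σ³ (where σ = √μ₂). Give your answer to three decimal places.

-1.215

σ = √μ₂ = √21.9961 = 4.69000
σ³ = μ₂^(3/2) = 103.16171
γ₁ = μ₃/σ³ = -125.3 / 103.16171 ≈ -1.215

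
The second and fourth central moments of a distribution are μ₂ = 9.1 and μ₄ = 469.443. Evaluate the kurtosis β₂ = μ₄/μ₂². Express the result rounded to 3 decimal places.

5.669

μ₂² = 9.1² = 82.81000
μ₄/μ₂² = 469.443 / 82.81000 = 5.66892
β₂ ≈ 5.669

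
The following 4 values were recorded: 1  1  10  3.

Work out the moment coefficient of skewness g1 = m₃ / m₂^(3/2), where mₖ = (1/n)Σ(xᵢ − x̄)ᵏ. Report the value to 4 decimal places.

x̄ = (1 + 1 + 10 + 3) / 4 = 3.7500
deviations (xᵢ − x̄): -2.7500, -2.7500, 6.2500, -0.7500
Σ(xᵢ − x̄)² = 54.7500 ⇒ m₂ = 54.7500/4 = 13.68750
Σ(xᵢ − x̄)³ = 202.1250 ⇒ m₃ = 202.1250/4 = 50.53125
m₂^(3/2) = 13.68750^(1.5) = 50.63913
g1 = m₃ / m₂^(3/2) = 50.53125 / 50.63913 ≈ 0.9979

0.9979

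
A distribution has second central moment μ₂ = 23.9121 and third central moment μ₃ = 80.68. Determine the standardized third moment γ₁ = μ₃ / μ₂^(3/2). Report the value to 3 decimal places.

σ = √μ₂ = √23.9121 = 4.89000
σ³ = μ₂^(3/2) = 116.93017
γ₁ = μ₃/σ³ = 80.68 / 116.93017 ≈ 0.690

0.690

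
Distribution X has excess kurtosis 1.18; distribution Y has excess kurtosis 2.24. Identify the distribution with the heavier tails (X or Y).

Higher excess kurtosis ⇒ heavier tails relative to the normal distribution.
1.18 vs 2.24: the larger is 2.24, so Y has heavier tails.

Y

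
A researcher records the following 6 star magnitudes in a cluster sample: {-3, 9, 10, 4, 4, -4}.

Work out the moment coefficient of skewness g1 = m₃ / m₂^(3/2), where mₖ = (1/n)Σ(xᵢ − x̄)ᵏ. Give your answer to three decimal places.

-0.185

x̄ = (-3 + 9 + 10 + 4 + 4 - 4) / 6 = 3.3333
deviations (xᵢ − x̄): -6.3333, 5.6667, 6.6667, 0.6667, 0.6667, -7.3333
Σ(xᵢ − x̄)² = 171.3333 ⇒ m₂ = 171.3333/6 = 28.55556
Σ(xᵢ − x̄)³ = -169.5556 ⇒ m₃ = -169.5556/6 = -28.25926
m₂^(3/2) = 28.55556^(1.5) = 152.59346
g1 = m₃ / m₂^(3/2) = -28.25926 / 152.59346 ≈ -0.185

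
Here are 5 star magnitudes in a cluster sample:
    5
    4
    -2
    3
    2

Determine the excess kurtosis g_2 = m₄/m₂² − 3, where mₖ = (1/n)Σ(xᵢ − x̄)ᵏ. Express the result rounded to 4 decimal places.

x̄ = 2.4000
Σ(xᵢ − x̄)² = 29.2000 ⇒ m₂ = 5.84000
Σ(xᵢ − x̄)⁴ = 427.2160 ⇒ m₄ = 85.44320
m₂² = 34.10560
g_2 = m₄/m₂² − 3 = 2.50525 − 3 ≈ -0.4947

-0.4947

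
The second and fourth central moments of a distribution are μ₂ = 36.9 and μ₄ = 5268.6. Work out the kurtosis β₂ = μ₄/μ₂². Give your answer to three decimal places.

μ₂² = 36.9² = 1361.61000
μ₄/μ₂² = 5268.6 / 1361.61000 = 3.86939
β₂ ≈ 3.869

3.869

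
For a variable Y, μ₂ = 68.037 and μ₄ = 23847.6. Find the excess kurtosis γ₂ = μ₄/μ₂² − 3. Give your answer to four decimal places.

2.1517

μ₂² = 68.037² = 4629.03337
μ₄/μ₂² = 23847.6 / 4629.03337 = 5.15175
γ₂ = 5.15175 − 3 ≈ 2.1517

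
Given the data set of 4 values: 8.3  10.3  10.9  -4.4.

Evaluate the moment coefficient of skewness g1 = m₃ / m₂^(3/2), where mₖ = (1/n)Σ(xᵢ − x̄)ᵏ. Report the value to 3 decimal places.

-1.075

x̄ = (8.3 + 10.3 + 10.9 - 4.4) / 4 = 6.2750
deviations (xᵢ − x̄): 2.0250, 4.0250, 4.6250, -10.6750
Σ(xᵢ − x̄)² = 155.6475 ⇒ m₂ = 155.6475/4 = 38.91188
Σ(xᵢ − x̄)³ = -1044.0334 ⇒ m₃ = -1044.0334/4 = -261.00834
m₂^(3/2) = 38.91188^(1.5) = 242.72988
g1 = m₃ / m₂^(3/2) = -261.00834 / 242.72988 ≈ -1.075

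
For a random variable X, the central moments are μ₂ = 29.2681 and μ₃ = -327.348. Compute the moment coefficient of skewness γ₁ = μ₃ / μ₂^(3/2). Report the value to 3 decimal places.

σ = √μ₂ = √29.2681 = 5.41000
σ³ = μ₂^(3/2) = 158.34042
γ₁ = μ₃/σ³ = -327.348 / 158.34042 ≈ -2.067

-2.067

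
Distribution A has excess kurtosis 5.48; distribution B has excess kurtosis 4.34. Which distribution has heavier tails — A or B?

A

Higher excess kurtosis ⇒ heavier tails relative to the normal distribution.
5.48 vs 4.34: the larger is 5.48, so A has heavier tails.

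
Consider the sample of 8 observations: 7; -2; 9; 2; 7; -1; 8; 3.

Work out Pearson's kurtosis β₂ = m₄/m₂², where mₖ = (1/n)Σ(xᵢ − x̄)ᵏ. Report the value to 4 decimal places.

x̄ = 4.1250
Σ(xᵢ − x̄)² = 124.8750 ⇒ m₂ = 15.60938
Σ(xᵢ − x̄)⁴ = 3046.2129 ⇒ m₄ = 380.77661
m₂² = 243.65259
β₂ = m₄/m₂² = 380.77661 / 243.65259 ≈ 1.5628

1.5628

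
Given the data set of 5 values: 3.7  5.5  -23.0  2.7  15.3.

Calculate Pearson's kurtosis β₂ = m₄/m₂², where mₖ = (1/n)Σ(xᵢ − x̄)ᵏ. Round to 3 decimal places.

2.794

x̄ = 0.8400
Σ(xᵢ − x̄)² = 810.7920 ⇒ m₂ = 162.15840
Σ(xᵢ − x̄)⁴ = 367286.4602 ⇒ m₄ = 73457.29204
m₂² = 26295.34669
β₂ = m₄/m₂² = 73457.29204 / 26295.34669 ≈ 2.794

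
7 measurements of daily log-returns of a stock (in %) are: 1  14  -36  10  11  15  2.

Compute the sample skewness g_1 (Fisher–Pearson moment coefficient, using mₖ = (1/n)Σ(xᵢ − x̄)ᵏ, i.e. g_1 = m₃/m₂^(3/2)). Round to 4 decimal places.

x̄ = (1 + 14 - 36 + 10 + 11 + 15 + 2) / 7 = 2.4286
deviations (xᵢ − x̄): -1.4286, 11.5714, -38.4286, 7.5714, 8.5714, 12.5714, -0.4286
Σ(xᵢ − x̄)² = 1901.7143 ⇒ m₂ = 1901.7143/7 = 271.67347
Σ(xᵢ − x̄)³ = -52152.6122 ⇒ m₃ = -52152.6122/7 = -7450.37318
m₂^(3/2) = 271.67347^(1.5) = 4477.86342
g_1 = m₃ / m₂^(3/2) = -7450.37318 / 4477.86342 ≈ -1.6638

-1.6638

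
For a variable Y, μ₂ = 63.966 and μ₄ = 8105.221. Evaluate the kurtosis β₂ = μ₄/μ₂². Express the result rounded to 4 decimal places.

1.9809

μ₂² = 63.966² = 4091.64916
μ₄/μ₂² = 8105.221 / 4091.64916 = 1.98092
β₂ ≈ 1.9809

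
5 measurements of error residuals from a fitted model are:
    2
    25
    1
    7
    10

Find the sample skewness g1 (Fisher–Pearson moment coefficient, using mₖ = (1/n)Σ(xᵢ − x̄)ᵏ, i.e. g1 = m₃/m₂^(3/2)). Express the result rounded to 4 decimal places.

x̄ = (2 + 25 + 1 + 7 + 10) / 5 = 9.0000
deviations (xᵢ − x̄): -7.0000, 16.0000, -8.0000, -2.0000, 1.0000
Σ(xᵢ − x̄)² = 374.0000 ⇒ m₂ = 374.0000/5 = 74.80000
Σ(xᵢ − x̄)³ = 3234.0000 ⇒ m₃ = 3234.0000/5 = 646.80000
m₂^(3/2) = 74.80000^(1.5) = 646.92271
g1 = m₃ / m₂^(3/2) = 646.80000 / 646.92271 ≈ 0.9998

0.9998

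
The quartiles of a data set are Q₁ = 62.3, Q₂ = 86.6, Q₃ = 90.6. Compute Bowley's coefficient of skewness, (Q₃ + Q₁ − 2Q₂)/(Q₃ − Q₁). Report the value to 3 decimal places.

numerator: Q₃ + Q₁ − 2Q₂ = 90.6 + 62.3 − 2×86.6 = -20.3000
denominator: Q₃ − Q₁ = 90.6 − 62.3 = 28.3000
Bowley skewness = -20.3000 / 28.3000 ≈ -0.717

-0.717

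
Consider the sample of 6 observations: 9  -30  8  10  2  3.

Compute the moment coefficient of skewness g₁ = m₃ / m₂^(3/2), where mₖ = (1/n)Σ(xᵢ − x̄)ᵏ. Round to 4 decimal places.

x̄ = (9 - 30 + 8 + 10 + 2 + 3) / 6 = 0.3333
deviations (xᵢ − x̄): 8.6667, -30.3333, 7.6667, 9.6667, 1.6667, 2.6667
Σ(xᵢ − x̄)² = 1157.3333 ⇒ m₂ = 1157.3333/6 = 192.88889
Σ(xᵢ − x̄)³ = -25881.5556 ⇒ m₃ = -25881.5556/6 = -4313.59259
m₂^(3/2) = 192.88889^(1.5) = 2678.92662
g₁ = m₃ / m₂^(3/2) = -4313.59259 / 2678.92662 ≈ -1.6102

-1.6102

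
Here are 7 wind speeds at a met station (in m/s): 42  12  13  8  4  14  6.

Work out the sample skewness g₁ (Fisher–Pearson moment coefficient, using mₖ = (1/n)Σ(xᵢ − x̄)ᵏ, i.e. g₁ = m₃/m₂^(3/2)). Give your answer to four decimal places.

x̄ = (42 + 12 + 13 + 8 + 4 + 14 + 6) / 7 = 14.1429
deviations (xᵢ − x̄): 27.8571, -2.1429, -1.1429, -6.1429, -10.1429, -0.1429, -8.1429
Σ(xᵢ − x̄)² = 988.8571 ⇒ m₂ = 988.8571/7 = 141.26531
Σ(xᵢ − x̄)³ = 19791.1837 ⇒ m₃ = 19791.1837/7 = 2827.31195
m₂^(3/2) = 141.26531^(1.5) = 1679.00996
g₁ = m₃ / m₂^(3/2) = 2827.31195 / 1679.00996 ≈ 1.6839

1.6839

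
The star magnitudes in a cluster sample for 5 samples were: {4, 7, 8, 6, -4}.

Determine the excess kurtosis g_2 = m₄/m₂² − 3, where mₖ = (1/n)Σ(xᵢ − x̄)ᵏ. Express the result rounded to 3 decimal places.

x̄ = 4.2000
Σ(xᵢ − x̄)² = 92.8000 ⇒ m₂ = 18.56000
Σ(xᵢ − x̄)⁴ = 4801.6960 ⇒ m₄ = 960.33920
m₂² = 344.47360
g_2 = m₄/m₂² − 3 = 2.78785 − 3 ≈ -0.212

-0.212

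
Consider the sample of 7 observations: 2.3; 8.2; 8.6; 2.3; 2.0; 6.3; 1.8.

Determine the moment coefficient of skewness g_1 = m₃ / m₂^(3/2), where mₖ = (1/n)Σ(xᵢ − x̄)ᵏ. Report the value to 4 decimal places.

0.4234

x̄ = (2.3 + 8.2 + 8.6 + 2.3 + 2.0 + 6.3 + 1.8) / 7 = 4.5000
deviations (xᵢ − x̄): -2.2000, 3.7000, 4.1000, -2.2000, -2.5000, 1.8000, -2.7000
Σ(xᵢ − x̄)² = 56.9600 ⇒ m₂ = 56.9600/7 = 8.13714
Σ(xᵢ − x̄)³ = 68.8020 ⇒ m₃ = 68.8020/7 = 9.82886
m₂^(3/2) = 8.13714^(1.5) = 23.21175
g_1 = m₃ / m₂^(3/2) = 9.82886 / 23.21175 ≈ 0.4234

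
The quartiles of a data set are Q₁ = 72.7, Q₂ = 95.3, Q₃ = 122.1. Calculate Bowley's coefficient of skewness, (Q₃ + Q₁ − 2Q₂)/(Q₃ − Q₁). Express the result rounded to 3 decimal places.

numerator: Q₃ + Q₁ − 2Q₂ = 122.1 + 72.7 − 2×95.3 = 4.2000
denominator: Q₃ − Q₁ = 122.1 − 72.7 = 49.4000
Bowley skewness = 4.2000 / 49.4000 ≈ 0.085

0.085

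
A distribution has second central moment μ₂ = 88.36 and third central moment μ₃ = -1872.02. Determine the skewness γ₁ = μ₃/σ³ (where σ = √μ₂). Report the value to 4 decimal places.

-2.2539

σ = √μ₂ = √88.36 = 9.40000
σ³ = μ₂^(3/2) = 830.58400
γ₁ = μ₃/σ³ = -1872.02 / 830.58400 ≈ -2.2539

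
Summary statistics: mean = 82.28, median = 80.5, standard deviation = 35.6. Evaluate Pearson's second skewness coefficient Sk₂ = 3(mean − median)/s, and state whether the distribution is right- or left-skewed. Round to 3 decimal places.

0.150, right-skewed

Sk₂ = 3(82.28 − 80.5) / 35.6 = 3 × 1.7800 / 35.6
    = 5.3400 / 35.6 ≈ 0.150
Sk₂ > 0 ⇒ mean > median ⇒ right-skewed (positive skew).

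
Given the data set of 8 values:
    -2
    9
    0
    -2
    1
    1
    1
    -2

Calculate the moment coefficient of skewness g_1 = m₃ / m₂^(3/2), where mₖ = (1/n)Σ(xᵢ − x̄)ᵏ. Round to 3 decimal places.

x̄ = (-2 + 9 + 0 - 2 + 1 + 1 + 1 - 2) / 8 = 0.7500
deviations (xᵢ − x̄): -2.7500, 8.2500, -0.7500, -2.7500, 0.2500, 0.2500, 0.2500, -2.7500
Σ(xᵢ − x̄)² = 91.5000 ⇒ m₂ = 91.5000/8 = 11.43750
Σ(xᵢ − x̄)³ = 498.7500 ⇒ m₃ = 498.7500/8 = 62.34375
m₂^(3/2) = 11.43750^(1.5) = 38.68091
g_1 = m₃ / m₂^(3/2) = 62.34375 / 38.68091 ≈ 1.612

1.612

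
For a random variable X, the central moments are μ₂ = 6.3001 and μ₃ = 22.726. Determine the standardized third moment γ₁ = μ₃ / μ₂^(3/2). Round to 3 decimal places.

σ = √μ₂ = √6.3001 = 2.51000
σ³ = μ₂^(3/2) = 15.81325
γ₁ = μ₃/σ³ = 22.726 / 15.81325 ≈ 1.437

1.437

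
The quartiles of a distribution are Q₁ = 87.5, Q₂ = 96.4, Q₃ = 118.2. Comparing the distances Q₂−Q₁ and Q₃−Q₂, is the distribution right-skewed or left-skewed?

Q₂ − Q₁ = 8.9;  Q₃ − Q₂ = 21.8
Q₃ − Q₂ > Q₂ − Q₁ ⇒ the upper half is more spread out ⇒ right-skewed.

right-skewed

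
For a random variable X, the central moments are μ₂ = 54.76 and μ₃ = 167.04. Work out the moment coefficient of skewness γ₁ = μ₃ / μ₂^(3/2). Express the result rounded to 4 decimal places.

σ = √μ₂ = √54.76 = 7.40000
σ³ = μ₂^(3/2) = 405.22400
γ₁ = μ₃/σ³ = 167.04 / 405.22400 ≈ 0.4122

0.4122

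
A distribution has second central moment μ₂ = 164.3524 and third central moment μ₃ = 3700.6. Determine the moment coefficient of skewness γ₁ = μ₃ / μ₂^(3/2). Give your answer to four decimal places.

1.7563

σ = √μ₂ = √164.3524 = 12.82000
σ³ = μ₂^(3/2) = 2106.99777
γ₁ = μ₃/σ³ = 3700.6 / 2106.99777 ≈ 1.7563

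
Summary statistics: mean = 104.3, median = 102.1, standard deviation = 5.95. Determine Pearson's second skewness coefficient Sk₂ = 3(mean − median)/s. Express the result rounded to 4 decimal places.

Sk₂ = 3(104.3 − 102.1) / 5.95 = 3 × 2.2000 / 5.95
    = 6.6000 / 5.95 ≈ 1.1092

1.1092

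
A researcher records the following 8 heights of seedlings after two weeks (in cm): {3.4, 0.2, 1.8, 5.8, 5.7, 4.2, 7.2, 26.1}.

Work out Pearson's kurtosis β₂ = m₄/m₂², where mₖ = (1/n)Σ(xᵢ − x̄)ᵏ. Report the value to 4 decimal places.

5.3077

x̄ = 6.8000
Σ(xᵢ − x̄)² = 461.7400 ⇒ m₂ = 57.71750
Σ(xᵢ − x̄)⁴ = 141453.0946 ⇒ m₄ = 17681.63683
m₂² = 3331.30981
β₂ = m₄/m₂² = 17681.63683 / 3331.30981 ≈ 5.3077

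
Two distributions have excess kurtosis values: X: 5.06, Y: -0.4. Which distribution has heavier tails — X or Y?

Higher excess kurtosis ⇒ heavier tails relative to the normal distribution.
5.06 vs -0.4: the larger is 5.06, so X has heavier tails. (X is leptokurtic — heavier-than-normal tails; the other is platykurtic.)

X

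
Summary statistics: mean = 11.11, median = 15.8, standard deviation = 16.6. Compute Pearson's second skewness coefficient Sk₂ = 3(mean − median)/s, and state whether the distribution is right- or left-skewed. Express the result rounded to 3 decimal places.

-0.848, left-skewed

Sk₂ = 3(11.11 − 15.8) / 16.6 = 3 × -4.6900 / 16.6
    = -14.0700 / 16.6 ≈ -0.848
Sk₂ < 0 ⇒ mean < median ⇒ left-skewed (negative skew).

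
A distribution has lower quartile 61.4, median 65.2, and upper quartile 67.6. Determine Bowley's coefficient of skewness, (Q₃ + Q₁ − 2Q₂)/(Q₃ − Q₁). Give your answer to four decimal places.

numerator: Q₃ + Q₁ − 2Q₂ = 67.6 + 61.4 − 2×65.2 = -1.4000
denominator: Q₃ − Q₁ = 67.6 − 61.4 = 6.2000
Bowley skewness = -1.4000 / 6.2000 ≈ -0.2258

-0.2258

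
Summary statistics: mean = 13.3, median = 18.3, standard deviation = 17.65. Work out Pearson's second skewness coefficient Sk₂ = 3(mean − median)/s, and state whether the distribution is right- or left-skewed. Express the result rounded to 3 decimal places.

Sk₂ = 3(13.3 − 18.3) / 17.65 = 3 × -5.0000 / 17.65
    = -15.0000 / 17.65 ≈ -0.850
Sk₂ < 0 ⇒ mean < median ⇒ left-skewed (negative skew).

-0.850, left-skewed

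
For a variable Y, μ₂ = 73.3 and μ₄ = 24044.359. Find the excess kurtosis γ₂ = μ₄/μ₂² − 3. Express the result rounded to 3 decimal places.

1.475

μ₂² = 73.3² = 5372.89000
μ₄/μ₂² = 24044.359 / 5372.89000 = 4.47513
γ₂ = 4.47513 − 3 ≈ 1.475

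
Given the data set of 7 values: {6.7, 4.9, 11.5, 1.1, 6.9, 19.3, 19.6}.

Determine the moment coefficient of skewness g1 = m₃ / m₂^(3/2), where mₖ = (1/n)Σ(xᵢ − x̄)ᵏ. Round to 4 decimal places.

x̄ = (6.7 + 4.9 + 11.5 + 1.1 + 6.9 + 19.3 + 19.6) / 7 = 10.0000
deviations (xᵢ − x̄): -3.3000, -5.1000, 1.5000, -8.9000, -3.1000, 9.3000, 9.6000
Σ(xᵢ − x̄)² = 306.6200 ⇒ m₂ = 306.6200/7 = 43.80286
Σ(xᵢ − x̄)³ = 789.1200 ⇒ m₃ = 789.1200/7 = 112.73143
m₂^(3/2) = 43.80286^(1.5) = 289.90363
g1 = m₃ / m₂^(3/2) = 112.73143 / 289.90363 ≈ 0.3889

0.3889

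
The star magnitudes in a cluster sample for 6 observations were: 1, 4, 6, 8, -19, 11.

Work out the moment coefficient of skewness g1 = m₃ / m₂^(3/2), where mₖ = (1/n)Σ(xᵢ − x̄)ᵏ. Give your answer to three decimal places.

-1.399

x̄ = (1 + 4 + 6 + 8 - 19 + 11) / 6 = 1.8333
deviations (xᵢ − x̄): -0.8333, 2.1667, 4.1667, 6.1667, -20.8333, 9.1667
Σ(xᵢ − x̄)² = 578.8333 ⇒ m₂ = 578.8333/6 = 96.47222
Σ(xᵢ − x̄)³ = -7955.5556 ⇒ m₃ = -7955.5556/6 = -1325.92593
m₂^(3/2) = 96.47222^(1.5) = 947.55281
g1 = m₃ / m₂^(3/2) = -1325.92593 / 947.55281 ≈ -1.399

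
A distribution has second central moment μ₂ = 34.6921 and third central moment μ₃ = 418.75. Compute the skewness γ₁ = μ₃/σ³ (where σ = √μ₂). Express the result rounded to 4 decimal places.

2.0493

σ = √μ₂ = √34.6921 = 5.89000
σ³ = μ₂^(3/2) = 204.33647
γ₁ = μ₃/σ³ = 418.75 / 204.33647 ≈ 2.0493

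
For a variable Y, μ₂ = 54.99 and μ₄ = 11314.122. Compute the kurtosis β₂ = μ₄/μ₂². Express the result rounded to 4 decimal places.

3.7416

μ₂² = 54.99² = 3023.90010
μ₄/μ₂² = 11314.122 / 3023.90010 = 3.74157
β₂ ≈ 3.7416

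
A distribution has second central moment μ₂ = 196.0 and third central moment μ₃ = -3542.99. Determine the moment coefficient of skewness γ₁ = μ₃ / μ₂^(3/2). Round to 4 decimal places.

-1.2912

σ = √μ₂ = √196.0 = 14.00000
σ³ = μ₂^(3/2) = 2744.00000
γ₁ = μ₃/σ³ = -3542.99 / 2744.00000 ≈ -1.2912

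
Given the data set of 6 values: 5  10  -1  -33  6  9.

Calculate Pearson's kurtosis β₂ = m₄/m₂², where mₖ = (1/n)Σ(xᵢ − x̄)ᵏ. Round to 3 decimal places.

3.795

x̄ = -0.6667
Σ(xᵢ − x̄)² = 1329.3333 ⇒ m₂ = 221.55556
Σ(xᵢ − x̄)⁴ = 1117637.7778 ⇒ m₄ = 186272.96296
m₂² = 49086.86420
β₂ = m₄/m₂² = 186272.96296 / 49086.86420 ≈ 3.795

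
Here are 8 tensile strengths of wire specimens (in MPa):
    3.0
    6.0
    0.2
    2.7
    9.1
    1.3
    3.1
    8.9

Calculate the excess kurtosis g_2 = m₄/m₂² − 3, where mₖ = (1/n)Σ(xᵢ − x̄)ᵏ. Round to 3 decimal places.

x̄ = 4.2875
Σ(xᵢ − x̄)² = 78.5888 ⇒ m₂ = 9.82359
Σ(xᵢ − x̄)⁴ = 1367.5173 ⇒ m₄ = 170.93967
m₂² = 96.50299
g_2 = m₄/m₂² − 3 = 1.77134 − 3 ≈ -1.229

-1.229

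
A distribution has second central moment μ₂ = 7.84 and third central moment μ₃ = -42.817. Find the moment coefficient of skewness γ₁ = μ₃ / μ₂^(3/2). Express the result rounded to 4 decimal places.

σ = √μ₂ = √7.84 = 2.80000
σ³ = μ₂^(3/2) = 21.95200
γ₁ = μ₃/σ³ = -42.817 / 21.95200 ≈ -1.9505

-1.9505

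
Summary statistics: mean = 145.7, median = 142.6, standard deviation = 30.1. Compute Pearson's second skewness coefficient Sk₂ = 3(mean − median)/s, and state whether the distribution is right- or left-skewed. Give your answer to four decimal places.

0.3090, right-skewed

Sk₂ = 3(145.7 − 142.6) / 30.1 = 3 × 3.1000 / 30.1
    = 9.3000 / 30.1 ≈ 0.3090
Sk₂ > 0 ⇒ mean > median ⇒ right-skewed (positive skew).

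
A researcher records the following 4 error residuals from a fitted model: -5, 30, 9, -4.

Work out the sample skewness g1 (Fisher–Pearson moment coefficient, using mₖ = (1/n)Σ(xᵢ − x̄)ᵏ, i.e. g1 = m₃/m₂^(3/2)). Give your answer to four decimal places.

0.7040

x̄ = (-5 + 30 + 9 - 4) / 4 = 7.5000
deviations (xᵢ − x̄): -12.5000, 22.5000, 1.5000, -11.5000
Σ(xᵢ − x̄)² = 797.0000 ⇒ m₂ = 797.0000/4 = 199.25000
Σ(xᵢ − x̄)³ = 7920.0000 ⇒ m₃ = 7920.0000/4 = 1980.00000
m₂^(3/2) = 199.25000^(1.5) = 2812.53215
g1 = m₃ / m₂^(3/2) = 1980.00000 / 2812.53215 ≈ 0.7040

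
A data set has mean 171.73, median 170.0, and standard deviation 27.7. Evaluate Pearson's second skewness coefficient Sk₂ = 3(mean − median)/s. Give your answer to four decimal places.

0.1874

Sk₂ = 3(171.73 − 170.0) / 27.7 = 3 × 1.7300 / 27.7
    = 5.1900 / 27.7 ≈ 0.1874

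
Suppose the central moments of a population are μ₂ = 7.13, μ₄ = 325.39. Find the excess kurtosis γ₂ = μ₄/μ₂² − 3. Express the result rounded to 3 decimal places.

μ₂² = 7.13² = 50.83690
μ₄/μ₂² = 325.39 / 50.83690 = 6.40067
γ₂ = 6.40067 − 3 ≈ 3.401

3.401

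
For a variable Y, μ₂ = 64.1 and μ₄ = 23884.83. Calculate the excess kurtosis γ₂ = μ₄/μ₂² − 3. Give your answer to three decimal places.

2.813

μ₂² = 64.1² = 4108.81000
μ₄/μ₂² = 23884.83 / 4108.81000 = 5.81308
γ₂ = 5.81308 − 3 ≈ 2.813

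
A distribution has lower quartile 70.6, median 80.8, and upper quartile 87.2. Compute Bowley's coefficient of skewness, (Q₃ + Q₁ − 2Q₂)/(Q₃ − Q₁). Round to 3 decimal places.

numerator: Q₃ + Q₁ − 2Q₂ = 87.2 + 70.6 − 2×80.8 = -3.8000
denominator: Q₃ − Q₁ = 87.2 − 70.6 = 16.6000
Bowley skewness = -3.8000 / 16.6000 ≈ -0.229

-0.229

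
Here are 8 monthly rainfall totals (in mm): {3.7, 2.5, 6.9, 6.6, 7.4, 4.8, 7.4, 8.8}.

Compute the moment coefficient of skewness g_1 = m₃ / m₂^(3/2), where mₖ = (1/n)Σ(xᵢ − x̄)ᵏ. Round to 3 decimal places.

-0.464

x̄ = (3.7 + 2.5 + 6.9 + 6.6 + 7.4 + 4.8 + 7.4 + 8.8) / 8 = 6.0125
deviations (xᵢ − x̄): -2.3125, -3.5125, 0.8875, 0.5875, 1.3875, -1.2125, 1.3875, 2.7875
Σ(xᵢ − x̄)² = 31.9088 ⇒ m₂ = 31.9088/8 = 3.98859
Σ(xᵢ − x̄)³ = -29.5816 ⇒ m₃ = -29.5816/8 = -3.69770
m₂^(3/2) = 3.98859^(1.5) = 7.96581
g_1 = m₃ / m₂^(3/2) = -3.69770 / 7.96581 ≈ -0.464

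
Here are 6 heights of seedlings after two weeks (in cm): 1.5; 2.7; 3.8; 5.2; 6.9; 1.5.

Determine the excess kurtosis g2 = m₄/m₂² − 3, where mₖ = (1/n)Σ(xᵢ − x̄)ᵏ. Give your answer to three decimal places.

-1.151

x̄ = 3.6000
Σ(xᵢ − x̄)² = 23.1200 ⇒ m₂ = 3.85333
Σ(xᵢ − x̄)⁴ = 164.6996 ⇒ m₄ = 27.44993
m₂² = 14.84818
g2 = m₄/m₂² − 3 = 1.84871 − 3 ≈ -1.151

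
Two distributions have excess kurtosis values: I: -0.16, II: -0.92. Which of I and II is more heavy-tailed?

Higher excess kurtosis ⇒ heavier tails relative to the normal distribution.
-0.16 vs -0.92: the larger is -0.16, so I has heavier tails.

I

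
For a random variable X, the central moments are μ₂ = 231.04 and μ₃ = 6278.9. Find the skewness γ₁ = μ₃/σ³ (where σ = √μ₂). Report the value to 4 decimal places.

σ = √μ₂ = √231.04 = 15.20000
σ³ = μ₂^(3/2) = 3511.80800
γ₁ = μ₃/σ³ = 6278.9 / 3511.80800 ≈ 1.7879

1.7879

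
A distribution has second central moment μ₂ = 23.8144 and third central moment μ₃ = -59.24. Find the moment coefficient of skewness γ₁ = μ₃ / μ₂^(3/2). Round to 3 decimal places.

-0.510

σ = √μ₂ = √23.8144 = 4.88000
σ³ = μ₂^(3/2) = 116.21427
γ₁ = μ₃/σ³ = -59.24 / 116.21427 ≈ -0.510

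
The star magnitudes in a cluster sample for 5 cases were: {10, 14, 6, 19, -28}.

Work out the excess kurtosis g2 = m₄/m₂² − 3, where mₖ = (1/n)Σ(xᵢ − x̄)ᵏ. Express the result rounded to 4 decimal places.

x̄ = 4.2000
Σ(xᵢ − x̄)² = 1388.8000 ⇒ m₂ = 277.76000
Σ(xᵢ − x̄)⁴ = 1133381.5360 ⇒ m₄ = 226676.30720
m₂² = 77150.61760
g2 = m₄/m₂² − 3 = 2.93810 − 3 ≈ -0.0619

-0.0619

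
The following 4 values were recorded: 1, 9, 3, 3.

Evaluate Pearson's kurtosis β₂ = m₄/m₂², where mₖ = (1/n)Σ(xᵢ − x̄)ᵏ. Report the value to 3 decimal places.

x̄ = 4.0000
Σ(xᵢ − x̄)² = 36.0000 ⇒ m₂ = 9.00000
Σ(xᵢ − x̄)⁴ = 708.0000 ⇒ m₄ = 177.00000
m₂² = 81.00000
β₂ = m₄/m₂² = 177.00000 / 81.00000 ≈ 2.185

2.185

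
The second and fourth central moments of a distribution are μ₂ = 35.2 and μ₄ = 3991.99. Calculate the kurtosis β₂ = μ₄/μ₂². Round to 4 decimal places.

3.2218

μ₂² = 35.2² = 1239.04000
μ₄/μ₂² = 3991.99 / 1239.04000 = 3.22184
β₂ ≈ 3.2218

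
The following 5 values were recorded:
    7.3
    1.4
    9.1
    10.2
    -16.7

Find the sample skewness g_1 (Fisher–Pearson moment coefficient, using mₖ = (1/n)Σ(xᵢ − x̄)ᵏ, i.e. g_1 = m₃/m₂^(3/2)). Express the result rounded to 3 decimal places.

-1.190

x̄ = (7.3 + 1.4 + 9.1 + 10.2 - 16.7) / 5 = 2.2600
deviations (xᵢ − x̄): 5.0400, -0.8600, 6.8400, 7.9400, -18.9600
Σ(xᵢ − x̄)² = 495.4520 ⇒ m₂ = 495.4520/5 = 99.09040
Σ(xᵢ − x̄)³ = -5867.8034 ⇒ m₃ = -5867.8034/5 = -1173.56069
m₂^(3/2) = 99.09040^(1.5) = 986.38707
g_1 = m₃ / m₂^(3/2) = -1173.56069 / 986.38707 ≈ -1.190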